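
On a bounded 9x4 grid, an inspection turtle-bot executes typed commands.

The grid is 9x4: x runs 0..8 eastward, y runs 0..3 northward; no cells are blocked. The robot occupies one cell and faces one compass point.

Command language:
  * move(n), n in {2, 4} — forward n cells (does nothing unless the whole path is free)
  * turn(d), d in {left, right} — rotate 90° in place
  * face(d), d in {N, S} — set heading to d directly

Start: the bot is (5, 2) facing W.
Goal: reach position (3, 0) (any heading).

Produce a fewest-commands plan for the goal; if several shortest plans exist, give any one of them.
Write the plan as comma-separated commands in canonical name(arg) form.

begin: (5, 2) facing W
1. move(2) → (3, 2) facing W
2. face(S) → (3, 2) facing S
3. move(2) → (3, 0) facing S
no 2-step plan works, so 3 is optimal.

move(2), face(S), move(2)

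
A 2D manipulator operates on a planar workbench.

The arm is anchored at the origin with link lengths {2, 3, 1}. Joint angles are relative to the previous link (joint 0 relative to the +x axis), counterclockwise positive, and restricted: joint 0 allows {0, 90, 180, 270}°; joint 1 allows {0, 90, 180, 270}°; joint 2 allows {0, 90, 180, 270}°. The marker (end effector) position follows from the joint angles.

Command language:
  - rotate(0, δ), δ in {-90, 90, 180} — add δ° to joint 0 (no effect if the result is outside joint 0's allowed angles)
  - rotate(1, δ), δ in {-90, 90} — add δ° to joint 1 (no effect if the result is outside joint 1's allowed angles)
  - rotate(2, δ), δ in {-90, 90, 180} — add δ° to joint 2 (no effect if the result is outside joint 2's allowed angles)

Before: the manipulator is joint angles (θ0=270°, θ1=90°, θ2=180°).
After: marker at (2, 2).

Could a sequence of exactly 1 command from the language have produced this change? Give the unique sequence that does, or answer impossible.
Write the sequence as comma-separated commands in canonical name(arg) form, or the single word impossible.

start: joint angles (θ0=270°, θ1=90°, θ2=180°)
step 1 (rotate(0, 90)): joint angles (θ0=0°, θ1=90°, θ2=180°)
no rival 1-sequence matches.

rotate(0, 90)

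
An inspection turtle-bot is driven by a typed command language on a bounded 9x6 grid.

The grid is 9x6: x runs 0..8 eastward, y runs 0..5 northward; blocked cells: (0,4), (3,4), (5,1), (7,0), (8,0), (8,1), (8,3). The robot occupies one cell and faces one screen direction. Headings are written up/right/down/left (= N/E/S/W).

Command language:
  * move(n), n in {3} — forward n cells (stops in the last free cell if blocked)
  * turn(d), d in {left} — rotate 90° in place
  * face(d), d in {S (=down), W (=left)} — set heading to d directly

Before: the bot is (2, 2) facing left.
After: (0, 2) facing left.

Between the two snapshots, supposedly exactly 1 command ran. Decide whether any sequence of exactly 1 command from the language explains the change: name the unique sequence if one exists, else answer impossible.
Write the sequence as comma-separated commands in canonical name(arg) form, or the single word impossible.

key: heading stays W — the single command does not turn
t0: (2, 2) facing left
1. move(3) → (0, 2) facing left
uniquely the one of 4 1-step routes that fits.

move(3)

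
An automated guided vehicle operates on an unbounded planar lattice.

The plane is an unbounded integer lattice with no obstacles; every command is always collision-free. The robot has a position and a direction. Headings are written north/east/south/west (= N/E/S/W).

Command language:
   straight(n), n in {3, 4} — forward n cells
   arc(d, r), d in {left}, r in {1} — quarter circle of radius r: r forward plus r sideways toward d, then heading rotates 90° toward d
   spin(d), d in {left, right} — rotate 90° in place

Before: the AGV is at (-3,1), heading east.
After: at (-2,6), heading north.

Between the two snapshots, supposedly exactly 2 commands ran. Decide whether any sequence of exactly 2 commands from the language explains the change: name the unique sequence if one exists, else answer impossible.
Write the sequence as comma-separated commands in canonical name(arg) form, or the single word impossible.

arc(left, 1), straight(4)

key: running straight(4) before arc(left, 1) would end elsewhere — order is forced
begin: at (-3,1), heading east
step 1 (arc(left, 1)): at (-2,2), heading north
step 2 (straight(4)): at (-2,6), heading north
no other 2-command option fits: unique.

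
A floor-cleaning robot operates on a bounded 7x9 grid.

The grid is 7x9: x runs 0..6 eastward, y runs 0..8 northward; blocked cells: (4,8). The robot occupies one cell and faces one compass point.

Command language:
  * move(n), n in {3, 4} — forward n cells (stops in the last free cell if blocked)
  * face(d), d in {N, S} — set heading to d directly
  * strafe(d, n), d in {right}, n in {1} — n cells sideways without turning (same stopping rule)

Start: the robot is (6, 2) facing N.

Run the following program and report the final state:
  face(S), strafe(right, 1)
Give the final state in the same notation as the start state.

begin: (6, 2) facing N
1. face(S) → (6, 2) facing S
2. strafe(right, 1) → (5, 2) facing S

(5, 2) facing S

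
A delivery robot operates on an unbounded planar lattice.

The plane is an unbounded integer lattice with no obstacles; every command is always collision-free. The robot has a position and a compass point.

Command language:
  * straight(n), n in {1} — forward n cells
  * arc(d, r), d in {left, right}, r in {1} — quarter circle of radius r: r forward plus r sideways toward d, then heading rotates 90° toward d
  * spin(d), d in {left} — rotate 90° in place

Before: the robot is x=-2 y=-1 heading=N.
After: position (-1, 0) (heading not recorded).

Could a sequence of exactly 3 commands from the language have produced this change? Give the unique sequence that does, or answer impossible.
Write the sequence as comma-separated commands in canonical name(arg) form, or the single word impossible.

key: order matters: swapping arc(right, 1) and spin(left) lands elsewhere
from: x=-2 y=-1 heading=N
1. arc(right, 1) → x=-1 y=0 heading=E
2. spin(left) → x=-1 y=0 heading=N
3. spin(left) → x=-1 y=0 heading=W
no other 3-command option fits: unique.

arc(right, 1), spin(left), spin(left)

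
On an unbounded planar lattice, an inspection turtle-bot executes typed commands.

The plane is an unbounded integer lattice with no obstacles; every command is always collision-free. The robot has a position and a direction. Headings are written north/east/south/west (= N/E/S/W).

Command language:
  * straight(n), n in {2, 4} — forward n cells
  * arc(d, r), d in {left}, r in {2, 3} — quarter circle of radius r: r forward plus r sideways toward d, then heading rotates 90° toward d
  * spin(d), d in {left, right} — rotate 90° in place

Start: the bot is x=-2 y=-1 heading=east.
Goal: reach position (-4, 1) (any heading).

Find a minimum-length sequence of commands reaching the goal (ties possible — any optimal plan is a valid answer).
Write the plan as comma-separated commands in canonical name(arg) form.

begin: x=-2 y=-1 heading=east
[1] after spin(left): x=-2 y=-1 heading=north
[2] after arc(left, 2): x=-4 y=1 heading=west
shorter routes all fall short; 2 is best.

spin(left), arc(left, 2)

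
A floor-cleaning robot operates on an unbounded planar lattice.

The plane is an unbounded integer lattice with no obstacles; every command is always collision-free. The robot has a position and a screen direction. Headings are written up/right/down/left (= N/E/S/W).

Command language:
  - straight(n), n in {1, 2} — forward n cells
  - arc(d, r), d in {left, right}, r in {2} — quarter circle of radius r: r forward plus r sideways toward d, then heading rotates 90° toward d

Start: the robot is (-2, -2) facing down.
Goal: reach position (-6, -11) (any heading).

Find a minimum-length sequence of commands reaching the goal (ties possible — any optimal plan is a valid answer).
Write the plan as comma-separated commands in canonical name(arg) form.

straight(2), straight(2), straight(1), arc(right, 2), arc(left, 2)

from: (-2, -2) facing down
1. straight(2) → (-2, -4) facing down
2. straight(2) → (-2, -6) facing down
3. straight(1) → (-2, -7) facing down
4. arc(right, 2) → (-4, -9) facing left
5. arc(left, 2) → (-6, -11) facing down
no 4-step plan works, so 5 is optimal.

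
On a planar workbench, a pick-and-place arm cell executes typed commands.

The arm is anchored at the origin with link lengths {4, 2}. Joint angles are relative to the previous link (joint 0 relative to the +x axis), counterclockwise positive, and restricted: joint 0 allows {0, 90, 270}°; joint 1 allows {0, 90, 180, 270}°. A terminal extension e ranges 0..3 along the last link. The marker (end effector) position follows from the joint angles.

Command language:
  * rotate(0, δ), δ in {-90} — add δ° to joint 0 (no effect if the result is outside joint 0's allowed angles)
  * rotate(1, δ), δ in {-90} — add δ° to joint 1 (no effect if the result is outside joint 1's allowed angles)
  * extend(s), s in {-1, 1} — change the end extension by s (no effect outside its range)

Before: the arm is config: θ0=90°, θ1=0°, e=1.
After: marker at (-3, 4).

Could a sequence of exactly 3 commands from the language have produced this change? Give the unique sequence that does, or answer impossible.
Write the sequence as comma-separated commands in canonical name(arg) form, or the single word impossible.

rotate(1, -90), rotate(1, -90), rotate(1, -90)

start: config: θ0=90°, θ1=0°, e=1
t=1 rotate(1, -90) ⇒ config: θ0=90°, θ1=270°, e=1
t=2 rotate(1, -90) ⇒ config: θ0=90°, θ1=180°, e=1
t=3 rotate(1, -90) ⇒ config: θ0=90°, θ1=90°, e=1
no rival 3-sequence matches.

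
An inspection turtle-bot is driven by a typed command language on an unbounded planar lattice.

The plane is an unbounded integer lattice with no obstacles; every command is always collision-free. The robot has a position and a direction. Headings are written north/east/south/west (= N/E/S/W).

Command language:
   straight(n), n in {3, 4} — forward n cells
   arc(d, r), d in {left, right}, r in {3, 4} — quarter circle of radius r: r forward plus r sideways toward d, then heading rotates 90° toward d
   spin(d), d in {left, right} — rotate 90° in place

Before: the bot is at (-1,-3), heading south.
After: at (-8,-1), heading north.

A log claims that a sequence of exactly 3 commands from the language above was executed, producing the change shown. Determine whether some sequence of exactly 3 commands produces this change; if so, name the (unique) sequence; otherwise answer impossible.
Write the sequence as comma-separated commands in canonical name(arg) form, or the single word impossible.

key: order matters: swapping arc(right, 4) and straight(3) lands elsewhere
t0: at (-1,-3), heading south
1. arc(right, 4) → at (-5,-7), heading west
2. arc(right, 3) → at (-8,-4), heading north
3. straight(3) → at (-8,-1), heading north
no rival 3-sequence matches.

arc(right, 4), arc(right, 3), straight(3)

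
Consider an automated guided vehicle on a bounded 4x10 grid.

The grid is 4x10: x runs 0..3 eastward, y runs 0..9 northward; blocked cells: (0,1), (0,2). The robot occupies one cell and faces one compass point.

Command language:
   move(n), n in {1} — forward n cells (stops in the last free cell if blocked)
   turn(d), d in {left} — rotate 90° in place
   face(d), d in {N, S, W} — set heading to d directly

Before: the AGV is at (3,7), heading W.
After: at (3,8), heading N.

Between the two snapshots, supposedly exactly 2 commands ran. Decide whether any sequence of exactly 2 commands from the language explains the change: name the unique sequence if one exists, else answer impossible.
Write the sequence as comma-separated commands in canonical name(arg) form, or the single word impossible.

face(N), move(1)

key: position moved to (3,8) AND the heading swung to N — translation plus rotation needed
initial: at (3,7), heading W
1. face(N) → at (3,7), heading N
2. move(1) → at (3,8), heading N
no rival 2-sequence matches.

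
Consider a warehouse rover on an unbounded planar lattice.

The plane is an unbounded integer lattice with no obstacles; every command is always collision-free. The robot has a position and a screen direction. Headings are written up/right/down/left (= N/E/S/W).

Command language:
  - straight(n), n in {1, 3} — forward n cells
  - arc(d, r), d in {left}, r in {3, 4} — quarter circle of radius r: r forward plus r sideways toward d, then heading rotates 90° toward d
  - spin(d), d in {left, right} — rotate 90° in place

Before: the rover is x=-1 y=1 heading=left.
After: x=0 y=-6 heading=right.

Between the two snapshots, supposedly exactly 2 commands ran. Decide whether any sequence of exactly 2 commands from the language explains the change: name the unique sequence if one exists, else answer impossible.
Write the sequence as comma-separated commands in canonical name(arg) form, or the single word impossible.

key: order matters: swapping arc(left, 3) and arc(left, 4) lands elsewhere
begin: x=-1 y=1 heading=left
[1] after arc(left, 3): x=-4 y=-2 heading=down
[2] after arc(left, 4): x=0 y=-6 heading=right
no other 2-command option fits: unique.

arc(left, 3), arc(left, 4)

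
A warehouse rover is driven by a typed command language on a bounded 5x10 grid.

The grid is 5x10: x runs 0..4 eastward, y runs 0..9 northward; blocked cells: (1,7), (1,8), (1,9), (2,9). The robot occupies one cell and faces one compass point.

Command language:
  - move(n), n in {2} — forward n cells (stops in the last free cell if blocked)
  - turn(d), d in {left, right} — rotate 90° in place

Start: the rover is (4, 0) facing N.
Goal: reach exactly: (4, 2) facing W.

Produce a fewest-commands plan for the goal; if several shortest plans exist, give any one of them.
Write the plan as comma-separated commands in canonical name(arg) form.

from: (4, 0) facing N
step 1 (move(2)): (4, 2) facing N
step 2 (turn(left)): (4, 2) facing W
shorter routes all fall short; 2 is best.

move(2), turn(left)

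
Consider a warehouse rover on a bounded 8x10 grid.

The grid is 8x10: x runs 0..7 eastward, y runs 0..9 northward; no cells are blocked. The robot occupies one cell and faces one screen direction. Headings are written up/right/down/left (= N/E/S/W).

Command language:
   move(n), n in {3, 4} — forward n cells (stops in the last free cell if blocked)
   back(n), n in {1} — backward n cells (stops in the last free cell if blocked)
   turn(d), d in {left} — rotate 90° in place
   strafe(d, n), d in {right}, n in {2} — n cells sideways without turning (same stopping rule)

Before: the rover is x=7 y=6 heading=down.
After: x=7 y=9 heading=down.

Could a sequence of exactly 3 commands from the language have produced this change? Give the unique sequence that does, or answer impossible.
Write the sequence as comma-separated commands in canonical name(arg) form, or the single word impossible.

back(1), back(1), back(1)

key: still facing S at the end — nothing in the sequence rotates
initial: x=7 y=6 heading=down
[1] after back(1): x=7 y=7 heading=down
[2] after back(1): x=7 y=8 heading=down
[3] after back(1): x=7 y=9 heading=down
no rival 3-sequence matches.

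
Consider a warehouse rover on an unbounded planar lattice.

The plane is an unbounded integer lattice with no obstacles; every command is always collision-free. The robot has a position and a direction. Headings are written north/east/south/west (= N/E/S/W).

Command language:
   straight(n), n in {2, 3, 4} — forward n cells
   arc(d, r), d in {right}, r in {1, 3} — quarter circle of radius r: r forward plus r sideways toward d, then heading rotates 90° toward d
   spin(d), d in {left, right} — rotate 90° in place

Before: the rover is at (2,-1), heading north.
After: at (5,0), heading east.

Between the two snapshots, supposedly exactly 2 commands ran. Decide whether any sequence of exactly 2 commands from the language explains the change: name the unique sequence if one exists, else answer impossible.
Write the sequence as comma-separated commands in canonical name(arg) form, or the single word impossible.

key: order matters: swapping arc(right, 1) and straight(2) lands elsewhere
initial: at (2,-1), heading north
[1] after arc(right, 1): at (3,0), heading east
[2] after straight(2): at (5,0), heading east
uniquely the one of 49 2-step routes that fits.

arc(right, 1), straight(2)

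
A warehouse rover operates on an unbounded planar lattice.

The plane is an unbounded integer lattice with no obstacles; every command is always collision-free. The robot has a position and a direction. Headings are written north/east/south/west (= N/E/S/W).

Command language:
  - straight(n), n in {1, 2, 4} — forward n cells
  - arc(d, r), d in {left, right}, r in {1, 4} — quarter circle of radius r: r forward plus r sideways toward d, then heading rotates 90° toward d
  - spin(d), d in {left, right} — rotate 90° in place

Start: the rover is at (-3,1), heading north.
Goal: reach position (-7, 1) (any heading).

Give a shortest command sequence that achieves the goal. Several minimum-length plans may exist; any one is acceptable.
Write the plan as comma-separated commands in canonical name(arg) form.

start: at (-3,1), heading north
step 1 (spin(left)): at (-3,1), heading west
step 2 (straight(4)): at (-7,1), heading west
nothing shorter than 2 reaches the goal.

spin(left), straight(4)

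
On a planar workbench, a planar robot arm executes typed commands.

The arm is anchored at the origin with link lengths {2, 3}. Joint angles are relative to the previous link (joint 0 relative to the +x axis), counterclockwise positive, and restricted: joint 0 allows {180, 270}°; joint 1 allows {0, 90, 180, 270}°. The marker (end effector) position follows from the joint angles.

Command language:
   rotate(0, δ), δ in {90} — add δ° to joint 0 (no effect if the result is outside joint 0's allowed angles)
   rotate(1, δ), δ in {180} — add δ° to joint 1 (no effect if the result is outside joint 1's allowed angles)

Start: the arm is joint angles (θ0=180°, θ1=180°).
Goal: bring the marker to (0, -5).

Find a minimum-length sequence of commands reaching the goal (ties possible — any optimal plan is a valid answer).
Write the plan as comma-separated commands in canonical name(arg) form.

rotate(1, 180), rotate(0, 90)

initial: joint angles (θ0=180°, θ1=180°)
1. rotate(1, 180) → joint angles (θ0=180°, θ1=0°)
2. rotate(0, 90) → joint angles (θ0=270°, θ1=0°)
minimal: 2 command(s), checked below 2.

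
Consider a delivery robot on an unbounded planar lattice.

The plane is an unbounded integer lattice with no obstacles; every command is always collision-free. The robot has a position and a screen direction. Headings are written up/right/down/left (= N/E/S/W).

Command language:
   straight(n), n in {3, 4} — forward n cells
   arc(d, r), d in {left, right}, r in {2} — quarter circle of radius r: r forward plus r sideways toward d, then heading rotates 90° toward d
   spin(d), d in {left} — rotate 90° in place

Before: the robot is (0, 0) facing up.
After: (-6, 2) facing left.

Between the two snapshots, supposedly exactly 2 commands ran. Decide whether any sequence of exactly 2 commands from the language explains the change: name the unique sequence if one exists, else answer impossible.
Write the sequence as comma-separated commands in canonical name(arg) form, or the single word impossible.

arc(left, 2), straight(4)

key: cell and facing (now W) both changed — the 2 commands mix motion and turning
t0: (0, 0) facing up
[1] after arc(left, 2): (-2, 2) facing left
[2] after straight(4): (-6, 2) facing left
all 25 alternatives checked — unique.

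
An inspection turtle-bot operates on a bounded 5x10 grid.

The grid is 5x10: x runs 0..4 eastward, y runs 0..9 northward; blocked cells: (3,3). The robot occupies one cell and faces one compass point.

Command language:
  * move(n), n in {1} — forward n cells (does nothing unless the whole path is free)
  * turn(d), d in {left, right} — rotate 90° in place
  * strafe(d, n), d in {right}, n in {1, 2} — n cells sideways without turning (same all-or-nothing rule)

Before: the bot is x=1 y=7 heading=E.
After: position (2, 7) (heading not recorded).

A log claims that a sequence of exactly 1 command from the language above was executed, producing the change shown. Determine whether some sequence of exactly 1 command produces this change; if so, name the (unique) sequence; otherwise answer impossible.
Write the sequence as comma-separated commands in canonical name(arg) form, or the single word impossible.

start: x=1 y=7 heading=E
step 1 (move(1)): x=2 y=7 heading=E
no rival 1-sequence matches.

move(1)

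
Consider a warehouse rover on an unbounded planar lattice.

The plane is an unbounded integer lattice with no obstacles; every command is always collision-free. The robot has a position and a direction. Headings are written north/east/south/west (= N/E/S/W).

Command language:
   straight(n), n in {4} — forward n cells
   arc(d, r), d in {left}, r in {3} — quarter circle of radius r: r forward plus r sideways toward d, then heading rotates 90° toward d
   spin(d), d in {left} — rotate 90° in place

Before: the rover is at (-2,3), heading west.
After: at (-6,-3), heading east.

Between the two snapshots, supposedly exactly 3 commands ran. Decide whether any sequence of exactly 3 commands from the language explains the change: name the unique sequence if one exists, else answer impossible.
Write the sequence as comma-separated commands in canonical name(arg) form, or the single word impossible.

key: order matters: swapping straight(4) and arc(left, 3) lands elsewhere
initial: at (-2,3), heading west
t=1 straight(4) ⇒ at (-6,3), heading west
t=2 arc(left, 3) ⇒ at (-9,0), heading south
t=3 arc(left, 3) ⇒ at (-6,-3), heading east
no rival 3-sequence matches.

straight(4), arc(left, 3), arc(left, 3)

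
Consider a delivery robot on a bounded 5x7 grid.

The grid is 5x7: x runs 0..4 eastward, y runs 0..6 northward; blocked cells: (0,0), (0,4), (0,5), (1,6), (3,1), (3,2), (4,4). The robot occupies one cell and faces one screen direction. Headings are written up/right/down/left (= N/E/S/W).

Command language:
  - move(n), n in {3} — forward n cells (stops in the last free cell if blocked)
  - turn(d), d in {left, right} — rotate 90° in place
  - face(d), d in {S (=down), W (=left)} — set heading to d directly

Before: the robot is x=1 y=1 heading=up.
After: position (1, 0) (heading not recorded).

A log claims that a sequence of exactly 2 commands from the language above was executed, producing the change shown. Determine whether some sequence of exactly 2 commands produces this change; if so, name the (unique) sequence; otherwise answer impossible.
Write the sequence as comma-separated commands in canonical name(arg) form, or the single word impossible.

face(S), move(3)

key: move(3) runs into the grid edge before its full distance
from: x=1 y=1 heading=up
1. face(S) → x=1 y=1 heading=down
2. move(3) → x=1 y=0 heading=down
no other 2-command option fits: unique.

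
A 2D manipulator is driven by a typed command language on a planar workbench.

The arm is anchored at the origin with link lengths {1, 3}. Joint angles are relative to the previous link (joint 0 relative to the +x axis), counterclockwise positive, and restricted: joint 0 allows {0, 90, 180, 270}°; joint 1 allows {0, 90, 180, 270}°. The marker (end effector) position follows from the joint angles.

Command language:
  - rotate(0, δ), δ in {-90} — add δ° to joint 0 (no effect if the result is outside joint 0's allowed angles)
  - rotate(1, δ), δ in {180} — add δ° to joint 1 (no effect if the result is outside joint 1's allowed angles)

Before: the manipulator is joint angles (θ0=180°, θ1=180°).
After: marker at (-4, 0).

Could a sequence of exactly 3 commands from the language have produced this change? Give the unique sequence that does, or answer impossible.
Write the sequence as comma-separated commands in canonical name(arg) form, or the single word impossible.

initial: joint angles (θ0=180°, θ1=180°)
t=1 rotate(1, 180) ⇒ joint angles (θ0=180°, θ1=0°)
t=2 rotate(1, 180) ⇒ joint angles (θ0=180°, θ1=180°)
t=3 rotate(1, 180) ⇒ joint angles (θ0=180°, θ1=0°)
uniquely the one of 8 3-step routes that fits.

rotate(1, 180), rotate(1, 180), rotate(1, 180)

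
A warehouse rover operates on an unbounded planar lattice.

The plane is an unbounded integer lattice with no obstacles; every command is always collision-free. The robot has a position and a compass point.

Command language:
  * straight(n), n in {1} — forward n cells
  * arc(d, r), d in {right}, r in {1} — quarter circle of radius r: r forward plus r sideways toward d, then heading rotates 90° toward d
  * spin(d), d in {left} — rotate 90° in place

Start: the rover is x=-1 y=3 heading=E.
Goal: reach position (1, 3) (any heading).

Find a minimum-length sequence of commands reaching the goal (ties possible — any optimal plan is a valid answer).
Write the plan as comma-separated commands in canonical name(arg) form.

straight(1), straight(1)

from: x=-1 y=3 heading=E
[1] after straight(1): x=0 y=3 heading=E
[2] after straight(1): x=1 y=3 heading=E
nothing shorter than 2 reaches the goal.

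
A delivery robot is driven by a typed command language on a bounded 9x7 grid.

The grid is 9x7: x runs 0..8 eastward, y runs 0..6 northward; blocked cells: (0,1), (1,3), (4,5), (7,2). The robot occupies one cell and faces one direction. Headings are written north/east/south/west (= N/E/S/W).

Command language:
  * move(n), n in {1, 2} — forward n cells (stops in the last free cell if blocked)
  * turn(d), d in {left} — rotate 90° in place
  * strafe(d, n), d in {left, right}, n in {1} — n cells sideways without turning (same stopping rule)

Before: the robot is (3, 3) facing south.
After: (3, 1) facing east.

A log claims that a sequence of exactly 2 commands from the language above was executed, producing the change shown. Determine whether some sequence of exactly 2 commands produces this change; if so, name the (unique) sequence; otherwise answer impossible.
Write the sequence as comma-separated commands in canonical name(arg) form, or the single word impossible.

move(2), turn(left)

key: position moved to (3,1) AND the heading swung to E — translation plus rotation needed
begin: (3, 3) facing south
t=1 move(2) ⇒ (3, 1) facing south
t=2 turn(left) ⇒ (3, 1) facing east
all 25 alternatives checked — unique.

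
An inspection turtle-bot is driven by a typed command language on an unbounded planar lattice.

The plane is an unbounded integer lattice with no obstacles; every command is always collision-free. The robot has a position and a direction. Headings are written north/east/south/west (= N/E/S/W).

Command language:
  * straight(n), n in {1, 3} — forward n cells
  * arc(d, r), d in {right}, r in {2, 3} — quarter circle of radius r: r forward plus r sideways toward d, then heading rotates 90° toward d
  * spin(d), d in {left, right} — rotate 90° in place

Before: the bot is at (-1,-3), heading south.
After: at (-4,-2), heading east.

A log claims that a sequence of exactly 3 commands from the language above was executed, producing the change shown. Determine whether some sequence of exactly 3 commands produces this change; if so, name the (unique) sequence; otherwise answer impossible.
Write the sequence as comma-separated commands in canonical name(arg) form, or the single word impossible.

arc(right, 3), arc(right, 2), arc(right, 2)

key: cell and facing (now E) both changed — the 3 commands mix motion and turning
start: at (-1,-3), heading south
[1] after arc(right, 3): at (-4,-6), heading west
[2] after arc(right, 2): at (-6,-4), heading north
[3] after arc(right, 2): at (-4,-2), heading east
no other 3-command option fits: unique.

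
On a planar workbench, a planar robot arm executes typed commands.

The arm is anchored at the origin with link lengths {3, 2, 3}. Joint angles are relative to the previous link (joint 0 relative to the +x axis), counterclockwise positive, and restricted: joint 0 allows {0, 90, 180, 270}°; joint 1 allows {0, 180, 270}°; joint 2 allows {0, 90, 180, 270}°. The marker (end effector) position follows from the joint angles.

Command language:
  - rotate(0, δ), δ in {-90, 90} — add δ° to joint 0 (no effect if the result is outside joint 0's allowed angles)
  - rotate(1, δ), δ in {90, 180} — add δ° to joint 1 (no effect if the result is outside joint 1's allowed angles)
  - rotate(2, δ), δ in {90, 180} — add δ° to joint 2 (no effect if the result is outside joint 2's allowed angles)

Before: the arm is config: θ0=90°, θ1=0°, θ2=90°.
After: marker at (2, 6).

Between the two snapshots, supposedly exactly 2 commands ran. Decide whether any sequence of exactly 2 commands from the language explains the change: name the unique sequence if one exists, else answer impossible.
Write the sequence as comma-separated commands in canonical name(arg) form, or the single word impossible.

key: order matters: swapping rotate(1, 180) and rotate(1, 90) lands elsewhere
initial: config: θ0=90°, θ1=0°, θ2=90°
t=1 rotate(1, 180) ⇒ config: θ0=90°, θ1=180°, θ2=90°
t=2 rotate(1, 90) ⇒ config: θ0=90°, θ1=270°, θ2=90°
uniquely the one of 36 2-step routes that fits.

rotate(1, 180), rotate(1, 90)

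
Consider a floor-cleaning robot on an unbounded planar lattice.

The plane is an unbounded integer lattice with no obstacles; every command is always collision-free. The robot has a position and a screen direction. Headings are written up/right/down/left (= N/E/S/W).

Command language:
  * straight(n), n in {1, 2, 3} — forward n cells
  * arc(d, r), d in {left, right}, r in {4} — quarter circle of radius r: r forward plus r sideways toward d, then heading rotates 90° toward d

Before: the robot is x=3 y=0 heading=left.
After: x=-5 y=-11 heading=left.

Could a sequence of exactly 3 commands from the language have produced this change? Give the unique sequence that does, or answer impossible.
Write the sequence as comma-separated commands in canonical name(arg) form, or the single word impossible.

key: order matters: swapping arc(left, 4) and arc(right, 4) lands elsewhere
start: x=3 y=0 heading=left
[1] after arc(left, 4): x=-1 y=-4 heading=down
[2] after straight(3): x=-1 y=-7 heading=down
[3] after arc(right, 4): x=-5 y=-11 heading=left
all 125 alternatives checked — unique.

arc(left, 4), straight(3), arc(right, 4)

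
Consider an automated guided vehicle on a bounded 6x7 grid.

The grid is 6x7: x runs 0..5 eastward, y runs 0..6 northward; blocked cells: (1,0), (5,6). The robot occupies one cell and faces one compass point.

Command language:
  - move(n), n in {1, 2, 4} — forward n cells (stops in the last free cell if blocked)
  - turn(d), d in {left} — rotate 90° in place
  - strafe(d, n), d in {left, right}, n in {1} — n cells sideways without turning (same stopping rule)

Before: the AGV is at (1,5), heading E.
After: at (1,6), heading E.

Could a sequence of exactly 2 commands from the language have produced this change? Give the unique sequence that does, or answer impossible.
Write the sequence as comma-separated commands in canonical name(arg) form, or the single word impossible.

key: still facing E at the end — nothing in the sequence rotates
from: at (1,5), heading E
t=1 strafe(left, 1) ⇒ at (1,6), heading E
t=2 strafe(left, 1) ⇒ at (1,6), heading E
all 36 alternatives checked — unique.

strafe(left, 1), strafe(left, 1)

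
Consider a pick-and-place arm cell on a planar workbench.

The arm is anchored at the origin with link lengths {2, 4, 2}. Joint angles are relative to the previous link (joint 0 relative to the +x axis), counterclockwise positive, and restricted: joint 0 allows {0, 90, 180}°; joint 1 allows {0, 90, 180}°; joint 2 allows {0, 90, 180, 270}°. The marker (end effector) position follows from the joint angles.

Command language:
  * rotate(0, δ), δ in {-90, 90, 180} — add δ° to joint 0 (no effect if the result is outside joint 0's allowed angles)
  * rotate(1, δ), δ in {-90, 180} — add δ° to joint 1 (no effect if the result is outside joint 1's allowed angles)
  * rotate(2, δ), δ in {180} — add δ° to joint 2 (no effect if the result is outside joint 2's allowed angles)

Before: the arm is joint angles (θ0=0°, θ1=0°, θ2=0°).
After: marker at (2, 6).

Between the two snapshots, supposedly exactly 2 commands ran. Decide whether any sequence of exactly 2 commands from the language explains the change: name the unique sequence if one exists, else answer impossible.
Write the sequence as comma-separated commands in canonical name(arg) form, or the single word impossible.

key: running rotate(1, -90) before rotate(1, 180) would end elsewhere — order is forced
t0: joint angles (θ0=0°, θ1=0°, θ2=0°)
[1] after rotate(1, 180): joint angles (θ0=0°, θ1=180°, θ2=0°)
[2] after rotate(1, -90): joint angles (θ0=0°, θ1=90°, θ2=0°)
no rival 2-sequence matches.

rotate(1, 180), rotate(1, -90)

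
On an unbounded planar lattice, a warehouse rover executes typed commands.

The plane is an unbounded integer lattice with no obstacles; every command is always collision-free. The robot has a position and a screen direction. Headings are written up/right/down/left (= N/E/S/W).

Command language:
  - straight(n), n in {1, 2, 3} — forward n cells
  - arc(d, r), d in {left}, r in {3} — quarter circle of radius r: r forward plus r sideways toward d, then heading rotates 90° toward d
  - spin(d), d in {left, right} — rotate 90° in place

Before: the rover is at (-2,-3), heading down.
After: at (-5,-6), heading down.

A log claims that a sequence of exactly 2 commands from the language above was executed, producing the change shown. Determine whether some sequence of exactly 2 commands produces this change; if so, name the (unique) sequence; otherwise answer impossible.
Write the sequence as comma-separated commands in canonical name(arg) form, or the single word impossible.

key: still facing S at the end — net rotation zero over 2 steps
t0: at (-2,-3), heading down
[1] after spin(right): at (-2,-3), heading left
[2] after arc(left, 3): at (-5,-6), heading down
no rival 2-sequence matches.

spin(right), arc(left, 3)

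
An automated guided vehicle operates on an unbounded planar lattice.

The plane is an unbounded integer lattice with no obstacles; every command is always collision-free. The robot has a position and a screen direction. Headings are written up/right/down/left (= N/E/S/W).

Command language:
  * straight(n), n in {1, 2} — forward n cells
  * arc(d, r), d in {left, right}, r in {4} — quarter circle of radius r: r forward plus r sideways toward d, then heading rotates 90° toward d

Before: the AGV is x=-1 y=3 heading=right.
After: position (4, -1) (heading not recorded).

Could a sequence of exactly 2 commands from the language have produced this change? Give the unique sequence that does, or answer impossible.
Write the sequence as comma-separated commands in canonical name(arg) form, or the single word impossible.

straight(1), arc(right, 4)

key: order matters: swapping straight(1) and arc(right, 4) lands elsewhere
from: x=-1 y=3 heading=right
t=1 straight(1) ⇒ x=0 y=3 heading=right
t=2 arc(right, 4) ⇒ x=4 y=-1 heading=down
uniquely the one of 16 2-step routes that fits.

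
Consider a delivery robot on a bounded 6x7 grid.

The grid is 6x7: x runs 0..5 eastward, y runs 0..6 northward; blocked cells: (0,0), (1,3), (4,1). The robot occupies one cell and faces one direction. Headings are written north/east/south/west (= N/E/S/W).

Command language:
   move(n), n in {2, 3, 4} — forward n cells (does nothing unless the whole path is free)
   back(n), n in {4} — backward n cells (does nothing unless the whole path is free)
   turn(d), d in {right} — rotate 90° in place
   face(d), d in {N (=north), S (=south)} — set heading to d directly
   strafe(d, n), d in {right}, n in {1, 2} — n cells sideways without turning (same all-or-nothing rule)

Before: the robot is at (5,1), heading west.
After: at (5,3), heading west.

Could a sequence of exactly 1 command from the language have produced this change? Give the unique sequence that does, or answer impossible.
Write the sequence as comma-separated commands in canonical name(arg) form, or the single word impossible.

strafe(right, 2)

key: still facing W — the one step turns nothing
initial: at (5,1), heading west
step 1 (strafe(right, 2)): at (5,3), heading west
all 9 alternatives checked — unique.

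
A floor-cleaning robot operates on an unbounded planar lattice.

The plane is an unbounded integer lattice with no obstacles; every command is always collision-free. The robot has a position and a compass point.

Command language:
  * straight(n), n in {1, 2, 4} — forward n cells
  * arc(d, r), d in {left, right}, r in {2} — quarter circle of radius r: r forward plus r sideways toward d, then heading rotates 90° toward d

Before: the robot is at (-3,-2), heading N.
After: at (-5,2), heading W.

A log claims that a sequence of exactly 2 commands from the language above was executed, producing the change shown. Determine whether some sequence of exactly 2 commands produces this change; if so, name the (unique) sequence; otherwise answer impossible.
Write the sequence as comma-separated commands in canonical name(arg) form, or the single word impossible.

key: running arc(left, 2) before straight(2) would end elsewhere — order is forced
start: at (-3,-2), heading N
t=1 straight(2) ⇒ at (-3,0), heading N
t=2 arc(left, 2) ⇒ at (-5,2), heading W
no other 2-command option fits: unique.

straight(2), arc(left, 2)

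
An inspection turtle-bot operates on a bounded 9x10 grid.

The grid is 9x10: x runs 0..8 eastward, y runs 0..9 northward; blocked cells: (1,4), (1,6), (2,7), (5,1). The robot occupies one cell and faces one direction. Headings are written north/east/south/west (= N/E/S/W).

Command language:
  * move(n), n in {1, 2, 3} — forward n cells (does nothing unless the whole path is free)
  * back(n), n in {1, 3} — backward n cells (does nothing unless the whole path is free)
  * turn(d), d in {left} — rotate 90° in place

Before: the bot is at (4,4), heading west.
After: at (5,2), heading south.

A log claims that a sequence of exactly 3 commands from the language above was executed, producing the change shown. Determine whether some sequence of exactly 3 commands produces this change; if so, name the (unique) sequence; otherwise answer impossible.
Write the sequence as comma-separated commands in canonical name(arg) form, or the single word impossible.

back(1), turn(left), move(2)

key: running move(2) before back(1) would end elsewhere — order is forced
t0: at (4,4), heading west
step 1 (back(1)): at (5,4), heading west
step 2 (turn(left)): at (5,4), heading south
step 3 (move(2)): at (5,2), heading south
no rival 3-sequence matches.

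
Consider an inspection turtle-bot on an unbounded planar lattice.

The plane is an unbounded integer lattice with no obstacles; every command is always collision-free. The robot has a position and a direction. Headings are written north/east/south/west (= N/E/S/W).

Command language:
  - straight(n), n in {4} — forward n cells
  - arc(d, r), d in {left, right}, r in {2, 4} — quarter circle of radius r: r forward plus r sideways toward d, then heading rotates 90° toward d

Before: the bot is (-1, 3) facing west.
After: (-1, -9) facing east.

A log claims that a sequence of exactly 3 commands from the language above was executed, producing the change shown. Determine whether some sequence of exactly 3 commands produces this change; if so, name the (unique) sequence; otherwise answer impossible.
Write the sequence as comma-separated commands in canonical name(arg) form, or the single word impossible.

key: cell and facing (now E) both changed — the 3 commands mix motion and turning
start: (-1, 3) facing west
step 1 (arc(left, 4)): (-5, -1) facing south
step 2 (straight(4)): (-5, -5) facing south
step 3 (arc(left, 4)): (-1, -9) facing east
no rival 3-sequence matches.

arc(left, 4), straight(4), arc(left, 4)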